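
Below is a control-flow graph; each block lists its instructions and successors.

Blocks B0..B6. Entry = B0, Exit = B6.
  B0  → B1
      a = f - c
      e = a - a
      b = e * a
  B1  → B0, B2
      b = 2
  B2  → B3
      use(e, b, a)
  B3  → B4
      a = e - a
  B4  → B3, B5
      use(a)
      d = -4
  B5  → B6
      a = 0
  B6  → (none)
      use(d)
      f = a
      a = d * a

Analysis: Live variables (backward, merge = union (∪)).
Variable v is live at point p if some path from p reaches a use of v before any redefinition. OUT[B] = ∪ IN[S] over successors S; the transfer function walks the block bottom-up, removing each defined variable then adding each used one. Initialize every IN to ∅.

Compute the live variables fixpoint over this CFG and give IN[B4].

Per-block solution:
  B0:  IN={c, f}  OUT={a, c, e, f}
  B1:  IN={a, c, e, f}  OUT={a, b, c, e, f}
  B2:  IN={a, b, e}  OUT={a, e}
  B3:  IN={a, e}  OUT={a, e}
  B4:  IN={a, e}  OUT={a, d, e}
  B5:  IN={d}  OUT={a, d}
  B6:  IN={a, d}  OUT={}

Merge at B4: OUT[B4] = IN[B3] ⊔ IN[B5] = {a, d, e}
Applying B4's transfer function to that OUT value gives IN[B4] (row B4 above).

Answer: {a, e}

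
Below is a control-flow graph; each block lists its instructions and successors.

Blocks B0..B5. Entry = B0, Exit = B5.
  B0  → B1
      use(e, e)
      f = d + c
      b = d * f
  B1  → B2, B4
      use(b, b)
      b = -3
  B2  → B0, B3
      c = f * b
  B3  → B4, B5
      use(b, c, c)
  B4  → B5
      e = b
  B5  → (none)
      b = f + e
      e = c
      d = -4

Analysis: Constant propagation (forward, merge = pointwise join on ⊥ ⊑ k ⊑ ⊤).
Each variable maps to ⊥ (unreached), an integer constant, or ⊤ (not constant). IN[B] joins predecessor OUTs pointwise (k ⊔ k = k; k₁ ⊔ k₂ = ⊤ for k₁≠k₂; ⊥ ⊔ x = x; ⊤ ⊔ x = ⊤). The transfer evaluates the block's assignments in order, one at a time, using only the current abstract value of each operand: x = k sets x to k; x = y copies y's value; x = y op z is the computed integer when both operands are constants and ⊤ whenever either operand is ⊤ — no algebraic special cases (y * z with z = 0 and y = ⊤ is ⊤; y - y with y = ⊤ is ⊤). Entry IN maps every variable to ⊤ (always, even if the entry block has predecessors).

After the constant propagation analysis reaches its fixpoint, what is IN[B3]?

Per-block solution:
  B0:   IN=(all ⊤)   OUT=(all ⊤)
  B1:   IN=(all ⊤)   OUT={b:-3; rest ⊤}
  B2:   IN={b:-3; rest ⊤}   OUT={b:-3; rest ⊤}
  B3:   IN={b:-3; rest ⊤}   OUT={b:-3; rest ⊤}
  B4:   IN={b:-3; rest ⊤}   OUT={b:-3, e:-3; rest ⊤}
  B5:   IN={b:-3; rest ⊤}   OUT={d:-4; rest ⊤}

Merge at B3: IN[B3] = OUT[B2] = {a: ⊤, b: -3, c: ⊤, d: ⊤, e: ⊤, f: ⊤}

Answer: {a: ⊤, b: -3, c: ⊤, d: ⊤, e: ⊤, f: ⊤}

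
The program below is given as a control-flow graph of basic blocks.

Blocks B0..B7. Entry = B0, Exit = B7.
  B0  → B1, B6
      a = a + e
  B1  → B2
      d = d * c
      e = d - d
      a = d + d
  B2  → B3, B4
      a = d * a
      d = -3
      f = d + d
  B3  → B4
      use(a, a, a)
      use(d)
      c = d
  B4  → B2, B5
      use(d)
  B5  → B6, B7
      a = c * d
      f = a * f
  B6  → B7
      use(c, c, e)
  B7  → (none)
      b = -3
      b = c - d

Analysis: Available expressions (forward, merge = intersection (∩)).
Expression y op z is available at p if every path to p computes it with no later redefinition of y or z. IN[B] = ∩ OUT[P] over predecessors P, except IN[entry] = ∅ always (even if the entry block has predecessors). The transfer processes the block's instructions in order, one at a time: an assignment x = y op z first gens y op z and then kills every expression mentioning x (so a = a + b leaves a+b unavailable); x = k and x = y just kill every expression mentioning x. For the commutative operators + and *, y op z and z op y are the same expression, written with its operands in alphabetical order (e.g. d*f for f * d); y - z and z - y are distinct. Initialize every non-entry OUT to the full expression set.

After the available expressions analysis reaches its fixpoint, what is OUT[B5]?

Converged values:
  B0:  IN={}  OUT={}
  B1:  IN={}  OUT={d+d, d-d}
  B2:  IN={d+d}  OUT={d+d}
  B3:  IN={d+d}  OUT={d+d}
  B4:  IN={d+d}  OUT={d+d}
  B5:  IN={d+d}  OUT={c*d, d+d}
  B6:  IN={}  OUT={}
  B7:  IN={}  OUT={c-d}

Merge at B5: IN[B5] = OUT[B4] = {d+d}
Applying B5's transfer function to that IN value gives OUT[B5] (row B5 above).

Answer: {c*d, d+d}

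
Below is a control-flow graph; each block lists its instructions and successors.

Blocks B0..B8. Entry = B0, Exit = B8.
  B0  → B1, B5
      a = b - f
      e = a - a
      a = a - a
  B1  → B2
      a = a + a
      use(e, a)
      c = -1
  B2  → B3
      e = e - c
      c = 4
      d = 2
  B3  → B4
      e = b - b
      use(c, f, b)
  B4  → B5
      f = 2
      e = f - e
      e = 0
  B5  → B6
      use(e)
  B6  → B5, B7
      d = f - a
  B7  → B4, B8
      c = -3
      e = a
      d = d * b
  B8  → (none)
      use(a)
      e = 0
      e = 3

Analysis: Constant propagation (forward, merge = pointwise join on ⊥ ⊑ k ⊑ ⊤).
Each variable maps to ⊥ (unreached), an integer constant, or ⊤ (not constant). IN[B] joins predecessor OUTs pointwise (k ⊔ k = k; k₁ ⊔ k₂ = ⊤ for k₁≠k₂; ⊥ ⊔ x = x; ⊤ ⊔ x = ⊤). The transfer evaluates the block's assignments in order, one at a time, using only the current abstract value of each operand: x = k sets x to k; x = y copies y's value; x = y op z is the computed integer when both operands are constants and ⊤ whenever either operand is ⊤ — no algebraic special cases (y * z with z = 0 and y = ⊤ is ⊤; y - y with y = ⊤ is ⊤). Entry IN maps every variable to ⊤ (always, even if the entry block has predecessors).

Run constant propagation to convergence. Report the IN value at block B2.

Per-block solution:
  B0:  IN=(all ⊤)  OUT=(all ⊤)
  B1:  IN=(all ⊤)  OUT={c:-1; rest ⊤}
  B2:  IN={c:-1; rest ⊤}  OUT={c:4, d:2; rest ⊤}
  B3:  IN={c:4, d:2; rest ⊤}  OUT={c:4, d:2; rest ⊤}
  B4:  IN=(all ⊤)  OUT={e:0, f:2; rest ⊤}
  B5:  IN=(all ⊤)  OUT=(all ⊤)
  B6:  IN=(all ⊤)  OUT=(all ⊤)
  B7:  IN=(all ⊤)  OUT={c:-3; rest ⊤}
  B8:  IN={c:-3; rest ⊤}  OUT={c:-3, e:3; rest ⊤}

Merge at B2: IN[B2] = OUT[B1] = {a: ⊤, b: ⊤, c: -1, d: ⊤, e: ⊤, f: ⊤}

Answer: {a: ⊤, b: ⊤, c: -1, d: ⊤, e: ⊤, f: ⊤}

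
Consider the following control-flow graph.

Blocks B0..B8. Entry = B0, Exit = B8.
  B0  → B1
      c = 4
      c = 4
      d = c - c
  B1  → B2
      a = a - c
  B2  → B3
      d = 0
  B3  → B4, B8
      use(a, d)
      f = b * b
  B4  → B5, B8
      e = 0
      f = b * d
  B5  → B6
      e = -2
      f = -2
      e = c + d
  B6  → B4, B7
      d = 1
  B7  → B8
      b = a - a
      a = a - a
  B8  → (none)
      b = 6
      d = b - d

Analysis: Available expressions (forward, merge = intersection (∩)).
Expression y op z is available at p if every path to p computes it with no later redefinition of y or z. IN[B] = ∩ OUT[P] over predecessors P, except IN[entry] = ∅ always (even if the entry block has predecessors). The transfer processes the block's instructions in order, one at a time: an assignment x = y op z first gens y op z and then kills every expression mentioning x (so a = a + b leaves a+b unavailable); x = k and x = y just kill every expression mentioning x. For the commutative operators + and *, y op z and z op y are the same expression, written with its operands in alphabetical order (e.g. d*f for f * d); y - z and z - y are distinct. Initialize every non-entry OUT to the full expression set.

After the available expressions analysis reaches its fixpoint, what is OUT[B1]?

Answer: {c-c}

Trace:
Per-block solution:
  B0:  IN={}  OUT={c-c}
  B1:  IN={c-c}  OUT={c-c}
  B2:  IN={c-c}  OUT={c-c}
  B3:  IN={c-c}  OUT={b*b, c-c}
  B4:  IN={b*b, c-c}  OUT={b*b, b*d, c-c}
  B5:  IN={b*b, b*d, c-c}  OUT={b*b, b*d, c+d, c-c}
  B6:  IN={b*b, b*d, c+d, c-c}  OUT={b*b, c-c}
  B7:  IN={b*b, c-c}  OUT={c-c}
  B8:  IN={c-c}  OUT={c-c}

Merge at B1: IN[B1] = OUT[B0] = {c-c}
Applying B1's transfer function to that IN value gives OUT[B1] (row B1 above).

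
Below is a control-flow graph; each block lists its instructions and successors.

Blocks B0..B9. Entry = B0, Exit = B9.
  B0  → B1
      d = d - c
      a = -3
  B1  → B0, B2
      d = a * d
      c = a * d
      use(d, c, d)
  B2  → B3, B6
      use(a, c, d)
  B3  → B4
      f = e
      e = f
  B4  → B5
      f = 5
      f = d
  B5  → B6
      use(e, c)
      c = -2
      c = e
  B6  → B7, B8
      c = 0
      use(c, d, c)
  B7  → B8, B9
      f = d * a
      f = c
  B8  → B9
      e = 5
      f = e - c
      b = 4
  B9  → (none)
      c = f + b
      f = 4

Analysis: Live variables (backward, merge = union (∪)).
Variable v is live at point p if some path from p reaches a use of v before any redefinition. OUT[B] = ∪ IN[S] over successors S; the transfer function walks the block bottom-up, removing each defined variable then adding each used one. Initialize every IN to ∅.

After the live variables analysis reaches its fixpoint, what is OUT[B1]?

Answer: {a, b, c, d, e}

Working:
Converged values:
  B0:   IN={b, c, d, e}   OUT={a, b, d, e}
  B1:   IN={a, b, d, e}   OUT={a, b, c, d, e}
  B2:   IN={a, b, c, d, e}   OUT={a, b, c, d, e}
  B3:   IN={a, b, c, d, e}   OUT={a, b, c, d, e}
  B4:   IN={a, b, c, d, e}   OUT={a, b, c, d, e}
  B5:   IN={a, b, c, d, e}   OUT={a, b, d}
  B6:   IN={a, b, d}   OUT={a, b, c, d}
  B7:   IN={a, b, c, d}   OUT={b, c, f}
  B8:   IN={c}   OUT={b, f}
  B9:   IN={b, f}   OUT={}

Merge at B1: OUT[B1] = IN[B0] ⊔ IN[B2] = {a, b, c, d, e}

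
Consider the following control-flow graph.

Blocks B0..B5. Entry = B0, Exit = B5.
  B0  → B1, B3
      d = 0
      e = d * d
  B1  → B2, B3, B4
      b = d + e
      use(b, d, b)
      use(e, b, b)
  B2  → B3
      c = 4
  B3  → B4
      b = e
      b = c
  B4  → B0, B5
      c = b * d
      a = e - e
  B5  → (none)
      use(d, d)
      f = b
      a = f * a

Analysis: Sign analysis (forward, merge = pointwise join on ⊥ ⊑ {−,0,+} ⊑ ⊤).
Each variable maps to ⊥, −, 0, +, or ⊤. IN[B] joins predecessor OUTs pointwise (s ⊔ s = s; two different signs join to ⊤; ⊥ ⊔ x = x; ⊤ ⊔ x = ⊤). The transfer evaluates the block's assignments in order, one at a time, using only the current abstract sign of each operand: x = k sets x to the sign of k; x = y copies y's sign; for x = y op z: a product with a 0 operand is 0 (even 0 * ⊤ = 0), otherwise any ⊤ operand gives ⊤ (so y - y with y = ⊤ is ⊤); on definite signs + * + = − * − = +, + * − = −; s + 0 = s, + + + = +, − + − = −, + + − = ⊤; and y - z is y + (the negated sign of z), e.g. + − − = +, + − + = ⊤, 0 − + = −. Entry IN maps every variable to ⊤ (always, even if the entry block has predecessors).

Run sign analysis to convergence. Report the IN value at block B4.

Answer: {a: ⊤, b: ⊤, c: ⊤, d: 0, e: 0, f: ⊤}

Working:
Fixpoint table:
  B0:   IN=(all ⊤)   OUT={d:0, e:0; rest ⊤}
  B1:   IN={d:0, e:0; rest ⊤}   OUT={b:0, d:0, e:0; rest ⊤}
  B2:   IN={b:0, d:0, e:0; rest ⊤}   OUT={b:0, c:+, d:0, e:0; rest ⊤}
  B3:   IN={d:0, e:0; rest ⊤}   OUT={d:0, e:0; rest ⊤}
  B4:   IN={d:0, e:0; rest ⊤}   OUT={a:0, c:0, d:0, e:0; rest ⊤}
  B5:   IN={a:0, c:0, d:0, e:0; rest ⊤}   OUT={a:0, c:0, d:0, e:0; rest ⊤}

Merge at B4: IN[B4] = OUT[B1] ⊔ OUT[B3] = {a: ⊤, b: ⊤, c: ⊤, d: 0, e: 0, f: ⊤}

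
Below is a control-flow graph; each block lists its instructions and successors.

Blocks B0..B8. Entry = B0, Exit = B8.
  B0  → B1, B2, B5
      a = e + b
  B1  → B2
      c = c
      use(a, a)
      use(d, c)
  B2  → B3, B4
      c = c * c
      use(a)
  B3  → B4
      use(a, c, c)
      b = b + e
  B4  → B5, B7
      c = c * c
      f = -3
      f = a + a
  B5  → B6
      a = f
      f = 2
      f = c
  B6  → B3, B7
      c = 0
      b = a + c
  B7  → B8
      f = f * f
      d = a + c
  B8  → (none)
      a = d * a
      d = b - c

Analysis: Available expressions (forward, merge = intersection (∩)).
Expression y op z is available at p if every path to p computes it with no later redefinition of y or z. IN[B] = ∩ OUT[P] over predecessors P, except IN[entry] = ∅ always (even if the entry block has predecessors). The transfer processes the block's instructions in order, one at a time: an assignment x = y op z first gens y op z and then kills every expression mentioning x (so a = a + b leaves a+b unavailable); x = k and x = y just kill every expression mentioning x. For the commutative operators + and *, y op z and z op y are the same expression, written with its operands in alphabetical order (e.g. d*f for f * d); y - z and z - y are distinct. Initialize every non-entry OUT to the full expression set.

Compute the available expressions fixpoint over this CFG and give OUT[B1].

Fixpoint table:
  B0:   IN={}   OUT={b+e}
  B1:   IN={b+e}   OUT={b+e}
  B2:   IN={b+e}   OUT={b+e}
  B3:   IN={}   OUT={}
  B4:   IN={}   OUT={a+a}
  B5:   IN={}   OUT={}
  B6:   IN={}   OUT={a+c}
  B7:   IN={}   OUT={a+c}
  B8:   IN={a+c}   OUT={b-c}

Merge at B1: IN[B1] = OUT[B0] = {b+e}
Applying B1's transfer function to that IN value gives OUT[B1] (row B1 above).

Answer: {b+e}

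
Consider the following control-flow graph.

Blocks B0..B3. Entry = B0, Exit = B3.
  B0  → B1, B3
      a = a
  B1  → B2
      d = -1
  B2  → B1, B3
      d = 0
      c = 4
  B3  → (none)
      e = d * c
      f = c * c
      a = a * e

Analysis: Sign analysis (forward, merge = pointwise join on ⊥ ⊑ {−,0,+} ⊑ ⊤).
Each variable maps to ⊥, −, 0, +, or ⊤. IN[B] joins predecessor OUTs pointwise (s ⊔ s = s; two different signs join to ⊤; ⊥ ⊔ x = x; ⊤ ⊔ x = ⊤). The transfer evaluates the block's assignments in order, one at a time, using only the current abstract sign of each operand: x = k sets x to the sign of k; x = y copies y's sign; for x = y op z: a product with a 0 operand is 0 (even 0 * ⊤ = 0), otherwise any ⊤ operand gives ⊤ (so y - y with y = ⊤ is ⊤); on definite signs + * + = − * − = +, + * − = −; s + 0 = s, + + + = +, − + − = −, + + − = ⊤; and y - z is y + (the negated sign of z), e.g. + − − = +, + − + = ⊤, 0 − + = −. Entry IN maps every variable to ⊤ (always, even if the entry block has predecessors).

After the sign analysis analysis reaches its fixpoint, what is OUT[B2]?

Answer: {a: ⊤, b: ⊤, c: +, d: 0, e: ⊤, f: ⊤}

Trace:
Fixpoint table:
  B0:   IN=(all ⊤)   OUT=(all ⊤)
  B1:   IN=(all ⊤)   OUT={d:-; rest ⊤}
  B2:   IN={d:-; rest ⊤}   OUT={c:+, d:0; rest ⊤}
  B3:   IN=(all ⊤)   OUT=(all ⊤)

Merge at B2: IN[B2] = OUT[B1] = {a: ⊤, b: ⊤, c: ⊤, d: -, e: ⊤, f: ⊤}
Applying B2's transfer function to that IN value gives OUT[B2] (row B2 above).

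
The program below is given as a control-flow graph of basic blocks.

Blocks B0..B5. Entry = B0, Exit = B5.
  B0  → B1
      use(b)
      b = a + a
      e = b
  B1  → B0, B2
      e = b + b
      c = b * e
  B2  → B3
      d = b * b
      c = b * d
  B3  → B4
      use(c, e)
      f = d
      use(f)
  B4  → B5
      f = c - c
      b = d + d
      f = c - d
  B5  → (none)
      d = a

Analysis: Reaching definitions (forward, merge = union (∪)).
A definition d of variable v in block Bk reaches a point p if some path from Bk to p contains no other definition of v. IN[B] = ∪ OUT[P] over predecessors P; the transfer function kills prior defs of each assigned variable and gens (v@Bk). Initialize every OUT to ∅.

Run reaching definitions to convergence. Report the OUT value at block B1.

Answer: {b@B0, c@B1, e@B1}

Trace:
Converged values:
  B0:  IN={b@B0, c@B1, e@B1}  OUT={b@B0, c@B1, e@B0}
  B1:  IN={b@B0, c@B1, e@B0}  OUT={b@B0, c@B1, e@B1}
  B2:  IN={b@B0, c@B1, e@B1}  OUT={b@B0, c@B2, d@B2, e@B1}
  B3:  IN={b@B0, c@B2, d@B2, e@B1}  OUT={b@B0, c@B2, d@B2, e@B1, f@B3}
  B4:  IN={b@B0, c@B2, d@B2, e@B1, f@B3}  OUT={b@B4, c@B2, d@B2, e@B1, f@B4}
  B5:  IN={b@B4, c@B2, d@B2, e@B1, f@B4}  OUT={b@B4, c@B2, d@B5, e@B1, f@B4}

Merge at B1: IN[B1] = OUT[B0] = {b@B0, c@B1, e@B0}
Applying B1's transfer function to that IN value gives OUT[B1] (row B1 above).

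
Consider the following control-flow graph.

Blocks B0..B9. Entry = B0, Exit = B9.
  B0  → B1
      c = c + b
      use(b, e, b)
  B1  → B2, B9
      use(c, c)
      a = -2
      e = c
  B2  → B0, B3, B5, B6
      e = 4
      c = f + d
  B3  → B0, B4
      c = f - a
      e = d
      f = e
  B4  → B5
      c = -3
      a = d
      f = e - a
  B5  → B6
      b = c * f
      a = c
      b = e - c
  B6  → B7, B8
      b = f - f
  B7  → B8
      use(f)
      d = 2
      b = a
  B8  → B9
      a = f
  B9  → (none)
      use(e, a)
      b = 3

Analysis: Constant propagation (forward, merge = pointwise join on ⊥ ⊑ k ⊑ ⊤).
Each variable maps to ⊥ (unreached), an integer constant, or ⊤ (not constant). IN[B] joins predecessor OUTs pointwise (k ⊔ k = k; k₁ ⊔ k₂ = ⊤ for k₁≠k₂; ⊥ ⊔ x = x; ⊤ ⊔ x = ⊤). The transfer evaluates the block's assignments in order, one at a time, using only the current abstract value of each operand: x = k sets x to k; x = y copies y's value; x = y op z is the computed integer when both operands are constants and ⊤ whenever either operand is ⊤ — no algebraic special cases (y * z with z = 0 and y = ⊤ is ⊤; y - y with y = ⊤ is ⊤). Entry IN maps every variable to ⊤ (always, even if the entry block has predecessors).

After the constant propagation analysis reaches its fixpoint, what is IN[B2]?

Answer: {a: -2, b: ⊤, c: ⊤, d: ⊤, e: ⊤, f: ⊤}

Working:
Per-block solution:
  B0: | IN=(all ⊤) | OUT=(all ⊤)
  B1: | IN=(all ⊤) | OUT={a:-2; rest ⊤}
  B2: | IN={a:-2; rest ⊤} | OUT={a:-2, e:4; rest ⊤}
  B3: | IN={a:-2, e:4; rest ⊤} | OUT={a:-2; rest ⊤}
  B4: | IN={a:-2; rest ⊤} | OUT={c:-3; rest ⊤}
  B5: | IN=(all ⊤) | OUT=(all ⊤)
  B6: | IN=(all ⊤) | OUT=(all ⊤)
  B7: | IN=(all ⊤) | OUT={d:2; rest ⊤}
  B8: | IN=(all ⊤) | OUT=(all ⊤)
  B9: | IN=(all ⊤) | OUT={b:3; rest ⊤}

Merge at B2: IN[B2] = OUT[B1] = {a: -2, b: ⊤, c: ⊤, d: ⊤, e: ⊤, f: ⊤}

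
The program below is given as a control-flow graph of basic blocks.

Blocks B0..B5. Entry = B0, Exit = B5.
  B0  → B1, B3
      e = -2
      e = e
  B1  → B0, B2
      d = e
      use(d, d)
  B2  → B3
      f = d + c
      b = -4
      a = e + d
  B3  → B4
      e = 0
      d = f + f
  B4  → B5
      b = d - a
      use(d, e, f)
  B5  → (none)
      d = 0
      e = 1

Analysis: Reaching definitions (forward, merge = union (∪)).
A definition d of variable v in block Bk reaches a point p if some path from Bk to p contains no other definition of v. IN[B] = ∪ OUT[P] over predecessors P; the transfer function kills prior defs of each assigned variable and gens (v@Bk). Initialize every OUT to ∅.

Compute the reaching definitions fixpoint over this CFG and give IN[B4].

Converged values:
  B0: | IN={d@B1, e@B0} | OUT={d@B1, e@B0}
  B1: | IN={d@B1, e@B0} | OUT={d@B1, e@B0}
  B2: | IN={d@B1, e@B0} | OUT={a@B2, b@B2, d@B1, e@B0, f@B2}
  B3: | IN={a@B2, b@B2, d@B1, e@B0, f@B2} | OUT={a@B2, b@B2, d@B3, e@B3, f@B2}
  B4: | IN={a@B2, b@B2, d@B3, e@B3, f@B2} | OUT={a@B2, b@B4, d@B3, e@B3, f@B2}
  B5: | IN={a@B2, b@B4, d@B3, e@B3, f@B2} | OUT={a@B2, b@B4, d@B5, e@B5, f@B2}

Merge at B4: IN[B4] = OUT[B3] = {a@B2, b@B2, d@B3, e@B3, f@B2}

Answer: {a@B2, b@B2, d@B3, e@B3, f@B2}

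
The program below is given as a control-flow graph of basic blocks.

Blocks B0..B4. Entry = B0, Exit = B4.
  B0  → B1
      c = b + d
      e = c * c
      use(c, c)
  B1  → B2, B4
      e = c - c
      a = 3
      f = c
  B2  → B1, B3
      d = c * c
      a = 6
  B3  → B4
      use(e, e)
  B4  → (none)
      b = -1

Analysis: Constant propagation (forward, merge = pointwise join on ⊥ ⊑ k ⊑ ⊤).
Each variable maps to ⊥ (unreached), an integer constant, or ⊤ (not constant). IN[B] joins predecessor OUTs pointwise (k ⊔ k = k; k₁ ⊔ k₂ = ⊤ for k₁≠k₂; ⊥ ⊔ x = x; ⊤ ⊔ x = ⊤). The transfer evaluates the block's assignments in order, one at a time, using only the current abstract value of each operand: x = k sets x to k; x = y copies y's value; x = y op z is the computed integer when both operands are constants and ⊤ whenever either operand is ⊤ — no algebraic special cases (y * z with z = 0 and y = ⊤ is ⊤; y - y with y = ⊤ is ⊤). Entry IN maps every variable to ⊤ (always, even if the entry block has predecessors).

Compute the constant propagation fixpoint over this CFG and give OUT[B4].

Converged values:
  B0: | IN=(all ⊤) | OUT=(all ⊤)
  B1: | IN=(all ⊤) | OUT={a:3; rest ⊤}
  B2: | IN={a:3; rest ⊤} | OUT={a:6; rest ⊤}
  B3: | IN={a:6; rest ⊤} | OUT={a:6; rest ⊤}
  B4: | IN=(all ⊤) | OUT={b:-1; rest ⊤}

Merge at B4: IN[B4] = OUT[B1] ⊔ OUT[B3] = {a: ⊤, b: ⊤, c: ⊤, d: ⊤, e: ⊤, f: ⊤}
Applying B4's transfer function to that IN value gives OUT[B4] (row B4 above).

Answer: {a: ⊤, b: -1, c: ⊤, d: ⊤, e: ⊤, f: ⊤}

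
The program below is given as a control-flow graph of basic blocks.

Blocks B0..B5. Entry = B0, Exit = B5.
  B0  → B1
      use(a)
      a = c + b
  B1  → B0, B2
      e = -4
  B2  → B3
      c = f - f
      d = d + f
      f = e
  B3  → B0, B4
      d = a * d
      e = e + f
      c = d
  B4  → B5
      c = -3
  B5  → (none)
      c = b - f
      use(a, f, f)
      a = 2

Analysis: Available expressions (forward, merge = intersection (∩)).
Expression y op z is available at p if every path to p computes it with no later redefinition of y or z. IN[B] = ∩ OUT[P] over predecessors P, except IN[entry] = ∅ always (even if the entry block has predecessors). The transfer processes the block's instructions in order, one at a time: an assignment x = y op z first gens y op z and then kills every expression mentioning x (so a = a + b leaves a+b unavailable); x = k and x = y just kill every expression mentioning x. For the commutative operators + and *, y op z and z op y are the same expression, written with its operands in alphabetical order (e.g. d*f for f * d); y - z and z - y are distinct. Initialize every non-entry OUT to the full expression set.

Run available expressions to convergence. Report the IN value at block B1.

Answer: {b+c}

Derivation:
Fixpoint table:
  B0: | IN={} | OUT={b+c}
  B1: | IN={b+c} | OUT={b+c}
  B2: | IN={b+c} | OUT={}
  B3: | IN={} | OUT={}
  B4: | IN={} | OUT={}
  B5: | IN={} | OUT={b-f}

Merge at B1: IN[B1] = OUT[B0] = {b+c}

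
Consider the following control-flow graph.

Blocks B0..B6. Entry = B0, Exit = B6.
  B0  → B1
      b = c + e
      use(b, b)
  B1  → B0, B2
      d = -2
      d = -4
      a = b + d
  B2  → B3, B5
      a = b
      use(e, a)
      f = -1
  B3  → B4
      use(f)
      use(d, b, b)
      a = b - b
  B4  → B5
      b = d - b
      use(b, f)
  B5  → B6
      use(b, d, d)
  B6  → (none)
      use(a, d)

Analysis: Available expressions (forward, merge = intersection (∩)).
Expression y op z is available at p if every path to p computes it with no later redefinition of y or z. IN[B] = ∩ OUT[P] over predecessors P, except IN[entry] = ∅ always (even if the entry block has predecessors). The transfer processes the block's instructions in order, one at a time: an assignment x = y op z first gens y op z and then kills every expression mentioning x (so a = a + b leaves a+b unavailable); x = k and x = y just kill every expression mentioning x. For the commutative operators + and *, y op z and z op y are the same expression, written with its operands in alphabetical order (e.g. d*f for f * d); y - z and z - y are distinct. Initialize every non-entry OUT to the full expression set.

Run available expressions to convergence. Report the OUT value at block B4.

Answer: {c+e}

Derivation:
Fixpoint table:
  B0:   IN={}   OUT={c+e}
  B1:   IN={c+e}   OUT={b+d, c+e}
  B2:   IN={b+d, c+e}   OUT={b+d, c+e}
  B3:   IN={b+d, c+e}   OUT={b+d, b-b, c+e}
  B4:   IN={b+d, b-b, c+e}   OUT={c+e}
  B5:   IN={c+e}   OUT={c+e}
  B6:   IN={c+e}   OUT={c+e}

Merge at B4: IN[B4] = OUT[B3] = {b+d, b-b, c+e}
Applying B4's transfer function to that IN value gives OUT[B4] (row B4 above).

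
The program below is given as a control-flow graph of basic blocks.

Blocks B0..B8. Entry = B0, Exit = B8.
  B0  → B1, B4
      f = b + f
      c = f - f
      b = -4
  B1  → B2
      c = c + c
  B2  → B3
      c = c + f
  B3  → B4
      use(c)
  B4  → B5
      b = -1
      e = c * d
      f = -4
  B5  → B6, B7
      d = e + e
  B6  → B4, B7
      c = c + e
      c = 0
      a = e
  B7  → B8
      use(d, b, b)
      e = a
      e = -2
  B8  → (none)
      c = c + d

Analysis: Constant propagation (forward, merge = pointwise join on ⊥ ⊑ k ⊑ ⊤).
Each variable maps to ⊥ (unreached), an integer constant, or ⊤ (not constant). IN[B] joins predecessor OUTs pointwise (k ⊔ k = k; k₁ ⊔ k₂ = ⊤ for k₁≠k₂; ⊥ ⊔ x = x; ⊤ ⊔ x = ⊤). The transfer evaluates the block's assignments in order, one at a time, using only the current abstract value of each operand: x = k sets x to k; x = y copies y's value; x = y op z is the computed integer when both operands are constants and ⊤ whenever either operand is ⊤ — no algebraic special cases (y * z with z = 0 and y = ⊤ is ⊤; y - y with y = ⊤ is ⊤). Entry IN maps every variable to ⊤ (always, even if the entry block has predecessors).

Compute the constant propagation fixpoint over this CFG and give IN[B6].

Fixpoint table:
  B0:   IN=(all ⊤)   OUT={b:-4; rest ⊤}
  B1:   IN={b:-4; rest ⊤}   OUT={b:-4; rest ⊤}
  B2:   IN={b:-4; rest ⊤}   OUT={b:-4; rest ⊤}
  B3:   IN={b:-4; rest ⊤}   OUT={b:-4; rest ⊤}
  B4:   IN=(all ⊤)   OUT={b:-1, f:-4; rest ⊤}
  B5:   IN={b:-1, f:-4; rest ⊤}   OUT={b:-1, f:-4; rest ⊤}
  B6:   IN={b:-1, f:-4; rest ⊤}   OUT={b:-1, c:0, f:-4; rest ⊤}
  B7:   IN={b:-1, f:-4; rest ⊤}   OUT={b:-1, e:-2, f:-4; rest ⊤}
  B8:   IN={b:-1, e:-2, f:-4; rest ⊤}   OUT={b:-1, e:-2, f:-4; rest ⊤}

Merge at B6: IN[B6] = OUT[B5] = {a: ⊤, b: -1, c: ⊤, d: ⊤, e: ⊤, f: -4}

Answer: {a: ⊤, b: -1, c: ⊤, d: ⊤, e: ⊤, f: -4}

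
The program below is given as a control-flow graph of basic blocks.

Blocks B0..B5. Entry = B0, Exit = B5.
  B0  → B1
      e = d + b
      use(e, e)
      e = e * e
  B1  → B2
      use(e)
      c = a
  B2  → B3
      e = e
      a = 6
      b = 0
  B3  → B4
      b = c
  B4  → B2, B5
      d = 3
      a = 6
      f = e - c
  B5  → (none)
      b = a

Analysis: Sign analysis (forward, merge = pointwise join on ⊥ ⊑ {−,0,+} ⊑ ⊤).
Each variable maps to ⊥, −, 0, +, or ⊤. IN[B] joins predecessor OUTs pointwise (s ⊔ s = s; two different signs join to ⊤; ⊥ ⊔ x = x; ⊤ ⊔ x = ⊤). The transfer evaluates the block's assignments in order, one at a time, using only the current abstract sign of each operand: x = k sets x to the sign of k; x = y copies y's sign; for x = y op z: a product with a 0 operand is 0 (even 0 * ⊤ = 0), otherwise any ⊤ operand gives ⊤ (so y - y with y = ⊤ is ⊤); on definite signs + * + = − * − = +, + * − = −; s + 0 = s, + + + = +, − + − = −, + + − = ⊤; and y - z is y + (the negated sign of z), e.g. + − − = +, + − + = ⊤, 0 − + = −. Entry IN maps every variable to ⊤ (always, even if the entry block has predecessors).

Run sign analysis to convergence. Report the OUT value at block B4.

Converged values:
  B0:  IN=(all ⊤)  OUT=(all ⊤)
  B1:  IN=(all ⊤)  OUT=(all ⊤)
  B2:  IN=(all ⊤)  OUT={a:+, b:0; rest ⊤}
  B3:  IN={a:+, b:0; rest ⊤}  OUT={a:+; rest ⊤}
  B4:  IN={a:+; rest ⊤}  OUT={a:+, d:+; rest ⊤}
  B5:  IN={a:+, d:+; rest ⊤}  OUT={a:+, b:+, d:+; rest ⊤}

Merge at B4: IN[B4] = OUT[B3] = {a: +, b: ⊤, c: ⊤, d: ⊤, e: ⊤, f: ⊤}
Applying B4's transfer function to that IN value gives OUT[B4] (row B4 above).

Answer: {a: +, b: ⊤, c: ⊤, d: +, e: ⊤, f: ⊤}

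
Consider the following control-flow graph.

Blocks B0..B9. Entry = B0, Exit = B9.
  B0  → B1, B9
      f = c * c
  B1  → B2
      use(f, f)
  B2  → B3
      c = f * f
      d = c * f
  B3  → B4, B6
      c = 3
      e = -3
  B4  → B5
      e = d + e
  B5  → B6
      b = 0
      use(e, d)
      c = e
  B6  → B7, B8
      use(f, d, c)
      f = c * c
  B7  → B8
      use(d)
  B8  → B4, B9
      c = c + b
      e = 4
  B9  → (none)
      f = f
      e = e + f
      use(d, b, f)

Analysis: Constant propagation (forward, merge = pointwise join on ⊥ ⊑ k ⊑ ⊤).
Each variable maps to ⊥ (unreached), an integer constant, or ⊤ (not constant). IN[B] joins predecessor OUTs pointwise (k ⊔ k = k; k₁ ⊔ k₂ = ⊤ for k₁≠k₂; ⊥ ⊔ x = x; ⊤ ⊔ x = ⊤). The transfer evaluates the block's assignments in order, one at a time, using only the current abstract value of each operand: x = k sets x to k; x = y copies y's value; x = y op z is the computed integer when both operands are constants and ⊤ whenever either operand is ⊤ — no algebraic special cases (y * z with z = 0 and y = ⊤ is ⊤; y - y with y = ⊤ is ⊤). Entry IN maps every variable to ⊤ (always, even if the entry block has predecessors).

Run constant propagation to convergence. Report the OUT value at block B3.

Converged values:
  B0:   IN=(all ⊤)   OUT=(all ⊤)
  B1:   IN=(all ⊤)   OUT=(all ⊤)
  B2:   IN=(all ⊤)   OUT=(all ⊤)
  B3:   IN=(all ⊤)   OUT={c:3, e:-3; rest ⊤}
  B4:   IN=(all ⊤)   OUT=(all ⊤)
  B5:   IN=(all ⊤)   OUT={b:0; rest ⊤}
  B6:   IN=(all ⊤)   OUT=(all ⊤)
  B7:   IN=(all ⊤)   OUT=(all ⊤)
  B8:   IN=(all ⊤)   OUT={e:4; rest ⊤}
  B9:   IN=(all ⊤)   OUT=(all ⊤)

Merge at B3: IN[B3] = OUT[B2] = {a: ⊤, b: ⊤, c: ⊤, d: ⊤, e: ⊤, f: ⊤}
Applying B3's transfer function to that IN value gives OUT[B3] (row B3 above).

Answer: {a: ⊤, b: ⊤, c: 3, d: ⊤, e: -3, f: ⊤}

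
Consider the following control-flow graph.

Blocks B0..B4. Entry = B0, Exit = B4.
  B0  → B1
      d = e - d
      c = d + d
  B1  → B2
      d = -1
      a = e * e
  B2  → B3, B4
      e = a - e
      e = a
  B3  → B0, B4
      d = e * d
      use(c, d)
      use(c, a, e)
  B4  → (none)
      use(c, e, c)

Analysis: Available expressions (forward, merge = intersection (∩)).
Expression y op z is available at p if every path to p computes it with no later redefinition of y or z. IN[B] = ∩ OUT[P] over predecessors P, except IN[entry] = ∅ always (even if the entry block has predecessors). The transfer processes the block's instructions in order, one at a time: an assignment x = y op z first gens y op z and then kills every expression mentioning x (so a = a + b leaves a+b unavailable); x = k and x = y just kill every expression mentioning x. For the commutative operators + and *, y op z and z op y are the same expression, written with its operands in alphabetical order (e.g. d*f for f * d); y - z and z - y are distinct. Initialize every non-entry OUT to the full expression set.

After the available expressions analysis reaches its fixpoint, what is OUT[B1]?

Answer: {e*e}

Derivation:
Converged values:
  B0:   IN={}   OUT={d+d}
  B1:   IN={d+d}   OUT={e*e}
  B2:   IN={e*e}   OUT={}
  B3:   IN={}   OUT={}
  B4:   IN={}   OUT={}

Merge at B1: IN[B1] = OUT[B0] = {d+d}
Applying B1's transfer function to that IN value gives OUT[B1] (row B1 above).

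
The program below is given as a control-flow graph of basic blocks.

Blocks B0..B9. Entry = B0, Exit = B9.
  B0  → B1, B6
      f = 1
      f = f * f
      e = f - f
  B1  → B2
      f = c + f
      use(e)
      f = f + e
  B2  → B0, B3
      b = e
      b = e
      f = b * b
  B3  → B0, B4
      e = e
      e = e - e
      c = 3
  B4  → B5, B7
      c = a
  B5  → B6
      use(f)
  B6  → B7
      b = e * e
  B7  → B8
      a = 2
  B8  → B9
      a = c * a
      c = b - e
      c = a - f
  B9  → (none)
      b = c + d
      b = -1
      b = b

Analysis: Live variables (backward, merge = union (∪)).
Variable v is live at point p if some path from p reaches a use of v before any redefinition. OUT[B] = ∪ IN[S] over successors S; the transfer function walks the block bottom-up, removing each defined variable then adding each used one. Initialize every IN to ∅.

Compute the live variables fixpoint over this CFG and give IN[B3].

Per-block solution:
  B0:  IN={a, c, d}  OUT={a, c, d, e, f}
  B1:  IN={a, c, d, e, f}  OUT={a, c, d, e}
  B2:  IN={a, c, d, e}  OUT={a, b, c, d, e, f}
  B3:  IN={a, b, d, e, f}  OUT={a, b, c, d, e, f}
  B4:  IN={a, b, d, e, f}  OUT={b, c, d, e, f}
  B5:  IN={c, d, e, f}  OUT={c, d, e, f}
  B6:  IN={c, d, e, f}  OUT={b, c, d, e, f}
  B7:  IN={b, c, d, e, f}  OUT={a, b, c, d, e, f}
  B8:  IN={a, b, c, d, e, f}  OUT={c, d}
  B9:  IN={c, d}  OUT={}

Merge at B3: OUT[B3] = IN[B0] ⊔ IN[B4] = {a, b, c, d, e, f}
Applying B3's transfer function to that OUT value gives IN[B3] (row B3 above).

Answer: {a, b, d, e, f}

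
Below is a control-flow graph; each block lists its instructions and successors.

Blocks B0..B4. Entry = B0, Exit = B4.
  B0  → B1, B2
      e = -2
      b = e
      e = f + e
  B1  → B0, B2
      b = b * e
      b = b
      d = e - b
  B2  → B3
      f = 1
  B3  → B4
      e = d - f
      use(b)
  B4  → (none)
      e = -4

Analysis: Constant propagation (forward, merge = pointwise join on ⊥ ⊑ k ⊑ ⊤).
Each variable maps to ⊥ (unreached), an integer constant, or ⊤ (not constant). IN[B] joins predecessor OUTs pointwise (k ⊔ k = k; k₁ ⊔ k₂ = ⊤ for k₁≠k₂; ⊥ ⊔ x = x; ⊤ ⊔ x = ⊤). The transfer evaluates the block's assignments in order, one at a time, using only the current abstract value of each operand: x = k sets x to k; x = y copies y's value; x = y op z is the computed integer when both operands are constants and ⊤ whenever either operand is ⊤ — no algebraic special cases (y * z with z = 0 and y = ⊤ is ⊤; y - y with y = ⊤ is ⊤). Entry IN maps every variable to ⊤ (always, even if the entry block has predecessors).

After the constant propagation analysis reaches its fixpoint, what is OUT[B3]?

Per-block solution:
  B0: | IN=(all ⊤) | OUT={b:-2; rest ⊤}
  B1: | IN={b:-2; rest ⊤} | OUT=(all ⊤)
  B2: | IN=(all ⊤) | OUT={f:1; rest ⊤}
  B3: | IN={f:1; rest ⊤} | OUT={f:1; rest ⊤}
  B4: | IN={f:1; rest ⊤} | OUT={e:-4, f:1; rest ⊤}

Merge at B3: IN[B3] = OUT[B2] = {a: ⊤, b: ⊤, c: ⊤, d: ⊤, e: ⊤, f: 1}
Applying B3's transfer function to that IN value gives OUT[B3] (row B3 above).

Answer: {a: ⊤, b: ⊤, c: ⊤, d: ⊤, e: ⊤, f: 1}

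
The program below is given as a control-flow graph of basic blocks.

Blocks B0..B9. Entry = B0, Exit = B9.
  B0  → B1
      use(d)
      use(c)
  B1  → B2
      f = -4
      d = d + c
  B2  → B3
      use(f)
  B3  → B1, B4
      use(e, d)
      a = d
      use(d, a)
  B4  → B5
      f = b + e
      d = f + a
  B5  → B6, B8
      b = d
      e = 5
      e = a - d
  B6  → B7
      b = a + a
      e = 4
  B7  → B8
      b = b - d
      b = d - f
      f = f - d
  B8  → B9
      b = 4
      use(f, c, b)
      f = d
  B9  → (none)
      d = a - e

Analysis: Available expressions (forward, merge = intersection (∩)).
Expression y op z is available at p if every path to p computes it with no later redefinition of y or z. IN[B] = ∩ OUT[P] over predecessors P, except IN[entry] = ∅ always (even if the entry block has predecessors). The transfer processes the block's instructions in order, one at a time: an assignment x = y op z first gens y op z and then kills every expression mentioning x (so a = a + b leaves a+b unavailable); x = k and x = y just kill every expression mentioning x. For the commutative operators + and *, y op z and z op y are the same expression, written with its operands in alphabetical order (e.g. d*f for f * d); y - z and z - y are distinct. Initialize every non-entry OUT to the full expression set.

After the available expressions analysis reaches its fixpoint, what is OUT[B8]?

Per-block solution:
  B0:   IN={}   OUT={}
  B1:   IN={}   OUT={}
  B2:   IN={}   OUT={}
  B3:   IN={}   OUT={}
  B4:   IN={}   OUT={a+f, b+e}
  B5:   IN={a+f, b+e}   OUT={a+f, a-d}
  B6:   IN={a+f, a-d}   OUT={a+a, a+f, a-d}
  B7:   IN={a+a, a+f, a-d}   OUT={a+a, a-d}
  B8:   IN={a-d}   OUT={a-d}
  B9:   IN={a-d}   OUT={a-e}

Merge at B8: IN[B8] = OUT[B5] ∩ OUT[B7] = {a-d}
Applying B8's transfer function to that IN value gives OUT[B8] (row B8 above).

Answer: {a-d}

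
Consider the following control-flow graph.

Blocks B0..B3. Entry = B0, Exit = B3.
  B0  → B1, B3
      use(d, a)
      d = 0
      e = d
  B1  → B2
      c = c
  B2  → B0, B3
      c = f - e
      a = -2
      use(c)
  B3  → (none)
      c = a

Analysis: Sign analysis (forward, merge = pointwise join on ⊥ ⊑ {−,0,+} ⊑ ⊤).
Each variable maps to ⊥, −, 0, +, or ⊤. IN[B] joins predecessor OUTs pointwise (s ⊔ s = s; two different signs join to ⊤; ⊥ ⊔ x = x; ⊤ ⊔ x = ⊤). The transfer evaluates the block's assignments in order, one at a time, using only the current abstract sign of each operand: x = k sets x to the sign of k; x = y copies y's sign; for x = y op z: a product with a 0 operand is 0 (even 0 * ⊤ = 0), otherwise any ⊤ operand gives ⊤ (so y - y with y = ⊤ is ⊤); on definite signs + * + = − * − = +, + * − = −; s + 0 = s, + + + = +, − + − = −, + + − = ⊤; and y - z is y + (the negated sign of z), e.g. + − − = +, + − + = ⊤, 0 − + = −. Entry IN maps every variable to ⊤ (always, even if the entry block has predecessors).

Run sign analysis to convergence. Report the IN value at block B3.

Answer: {a: ⊤, b: ⊤, c: ⊤, d: 0, e: 0, f: ⊤}

Derivation:
Fixpoint table:
  B0:  IN=(all ⊤)  OUT={d:0, e:0; rest ⊤}
  B1:  IN={d:0, e:0; rest ⊤}  OUT={d:0, e:0; rest ⊤}
  B2:  IN={d:0, e:0; rest ⊤}  OUT={a:-, d:0, e:0; rest ⊤}
  B3:  IN={d:0, e:0; rest ⊤}  OUT={d:0, e:0; rest ⊤}

Merge at B3: IN[B3] = OUT[B0] ⊔ OUT[B2] = {a: ⊤, b: ⊤, c: ⊤, d: 0, e: 0, f: ⊤}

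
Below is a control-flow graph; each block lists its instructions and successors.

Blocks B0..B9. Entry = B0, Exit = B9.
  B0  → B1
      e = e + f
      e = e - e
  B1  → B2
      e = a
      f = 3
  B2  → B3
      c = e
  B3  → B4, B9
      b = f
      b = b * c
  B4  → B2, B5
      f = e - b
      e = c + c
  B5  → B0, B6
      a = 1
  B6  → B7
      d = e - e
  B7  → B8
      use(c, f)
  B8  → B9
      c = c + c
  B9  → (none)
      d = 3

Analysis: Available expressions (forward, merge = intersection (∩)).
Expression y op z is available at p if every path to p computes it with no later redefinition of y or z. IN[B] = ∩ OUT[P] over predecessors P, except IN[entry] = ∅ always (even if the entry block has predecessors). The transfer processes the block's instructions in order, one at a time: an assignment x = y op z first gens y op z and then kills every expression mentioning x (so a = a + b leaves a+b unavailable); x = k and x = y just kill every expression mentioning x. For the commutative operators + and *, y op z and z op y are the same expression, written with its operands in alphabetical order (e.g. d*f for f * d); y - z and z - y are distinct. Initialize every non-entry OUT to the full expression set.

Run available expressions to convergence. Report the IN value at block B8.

Answer: {c+c, e-e}

Trace:
Per-block solution:
  B0:  IN={}  OUT={}
  B1:  IN={}  OUT={}
  B2:  IN={}  OUT={}
  B3:  IN={}  OUT={}
  B4:  IN={}  OUT={c+c}
  B5:  IN={c+c}  OUT={c+c}
  B6:  IN={c+c}  OUT={c+c, e-e}
  B7:  IN={c+c, e-e}  OUT={c+c, e-e}
  B8:  IN={c+c, e-e}  OUT={e-e}
  B9:  IN={}  OUT={}

Merge at B8: IN[B8] = OUT[B7] = {c+c, e-e}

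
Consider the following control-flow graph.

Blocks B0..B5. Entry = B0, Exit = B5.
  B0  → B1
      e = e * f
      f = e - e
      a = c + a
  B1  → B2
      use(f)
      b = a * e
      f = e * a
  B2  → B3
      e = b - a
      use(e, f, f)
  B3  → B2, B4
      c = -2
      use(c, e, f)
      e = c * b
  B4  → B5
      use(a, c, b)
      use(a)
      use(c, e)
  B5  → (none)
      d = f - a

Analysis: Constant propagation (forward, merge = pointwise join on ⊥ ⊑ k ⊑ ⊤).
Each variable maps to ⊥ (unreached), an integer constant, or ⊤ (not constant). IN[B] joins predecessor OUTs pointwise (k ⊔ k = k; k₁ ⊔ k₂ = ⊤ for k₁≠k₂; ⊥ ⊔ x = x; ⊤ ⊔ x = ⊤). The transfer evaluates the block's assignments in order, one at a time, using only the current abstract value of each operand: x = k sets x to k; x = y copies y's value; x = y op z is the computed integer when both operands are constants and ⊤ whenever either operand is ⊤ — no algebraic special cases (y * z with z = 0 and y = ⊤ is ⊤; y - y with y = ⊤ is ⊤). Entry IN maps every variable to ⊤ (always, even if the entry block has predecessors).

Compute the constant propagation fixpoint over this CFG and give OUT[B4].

Fixpoint table:
  B0:  IN=(all ⊤)  OUT=(all ⊤)
  B1:  IN=(all ⊤)  OUT=(all ⊤)
  B2:  IN=(all ⊤)  OUT=(all ⊤)
  B3:  IN=(all ⊤)  OUT={c:-2; rest ⊤}
  B4:  IN={c:-2; rest ⊤}  OUT={c:-2; rest ⊤}
  B5:  IN={c:-2; rest ⊤}  OUT={c:-2; rest ⊤}

Merge at B4: IN[B4] = OUT[B3] = {a: ⊤, b: ⊤, c: -2, d: ⊤, e: ⊤, f: ⊤}
Applying B4's transfer function to that IN value gives OUT[B4] (row B4 above).

Answer: {a: ⊤, b: ⊤, c: -2, d: ⊤, e: ⊤, f: ⊤}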